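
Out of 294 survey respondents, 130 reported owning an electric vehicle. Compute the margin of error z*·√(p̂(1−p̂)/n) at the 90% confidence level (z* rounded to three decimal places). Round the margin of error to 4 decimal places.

ME = 0.0476

Sample proportion p̂ = 130/294 = 0.44218.
SE = √(p̂(1−p̂)/n) = √(0.246656/294) = 0.028965.
For 90% confidence, z* = 1.645.
Margin of error = z*·SE = 1.645 × 0.028965 = 0.0476.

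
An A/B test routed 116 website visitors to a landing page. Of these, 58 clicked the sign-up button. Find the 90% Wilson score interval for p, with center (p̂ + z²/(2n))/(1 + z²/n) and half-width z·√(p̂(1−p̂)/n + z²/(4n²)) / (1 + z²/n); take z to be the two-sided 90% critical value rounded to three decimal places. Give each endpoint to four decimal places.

(0.4245, 0.5755)

p̂ = 58/116 = 0.50000; z = 1.645, so z² = 2.706025.
1 + z²/n = 1.023328.
Center = (0.50000 + 0.011664)/1.023328 = 0.50000.
Radicand: p̂(1−p̂)/n + z²/(4n²) = 0.002155172 + 0.000050275 = 0.002205447.
Half-width = 1.645·√0.002205447/1.023328 = 0.07549.
Interval: 0.50000 ± 0.07549 → (0.4245, 0.5755).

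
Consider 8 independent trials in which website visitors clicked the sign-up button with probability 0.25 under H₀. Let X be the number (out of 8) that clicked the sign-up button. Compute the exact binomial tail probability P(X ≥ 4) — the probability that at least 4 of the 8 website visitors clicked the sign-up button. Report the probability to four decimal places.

P = 0.1138

X ~ Binomial(n=8, p=0.25).
P(X ≥ 4) = Σ_{j=4}^{8} C(8,j)·0.25^j·0.75^{8−j}.
= 0.086517 + 0.023071 + 0.003845 + 0.000366 + 0.000015 = 0.1138.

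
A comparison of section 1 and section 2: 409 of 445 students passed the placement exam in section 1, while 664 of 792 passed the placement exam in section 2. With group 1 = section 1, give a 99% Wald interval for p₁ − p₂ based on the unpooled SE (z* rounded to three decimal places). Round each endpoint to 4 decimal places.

p̂₁ = 0.91910, p̂₂ = 0.83838, so the observed difference is 0.08072.
SE = √(0.000167088 + 0.000171081) = √0.000338169 = 0.018389.
For 99% confidence, z* = 2.576. Margin = 2.576·0.018389 = 0.04737.
Interval: 0.08072 ± 0.04737 → (0.0333, 0.1281).

(0.0333, 0.1281)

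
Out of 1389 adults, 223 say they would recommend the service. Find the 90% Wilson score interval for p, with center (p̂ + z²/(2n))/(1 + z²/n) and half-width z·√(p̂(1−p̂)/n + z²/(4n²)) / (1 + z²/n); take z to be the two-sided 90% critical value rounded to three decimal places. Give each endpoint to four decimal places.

(0.1450, 0.1774)

p̂ = 223/1389 = 0.16055; z = 1.645, so z² = 2.706025.
Denominator 1 + z²/n = 1 + 2.706025/1389 = 1.001948.
Adjusted center: (0.16055 + z²/(2n))/1.001948 = 0.16121.
Radicand: p̂(1−p̂)/n + z²/(4n²) = 0.000097028 + 0.000000351 = 0.000097379.
Half-width = z·√(radicand)/denom = 1.645·0.009868/1.001948 = 0.01620.
CI: 0.16121 ± 0.01620 = (0.1450, 0.1774).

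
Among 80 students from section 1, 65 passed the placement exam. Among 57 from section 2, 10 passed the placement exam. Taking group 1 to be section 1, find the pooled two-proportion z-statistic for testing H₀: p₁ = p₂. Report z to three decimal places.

Sample proportions: p̂₁ = 65/80 = 0.81250 and p̂₂ = 10/57 = 0.17544.
Pooling: p̂ = 75/137 = 0.54745.
SE = √[p̂(1−p̂)(1/n₁+1/n₂)] = √[0.54745·0.45255·(1/80+1/57)] ≈ 0.086275.
z = 0.63706/0.086275 = 7.384.

z = 7.384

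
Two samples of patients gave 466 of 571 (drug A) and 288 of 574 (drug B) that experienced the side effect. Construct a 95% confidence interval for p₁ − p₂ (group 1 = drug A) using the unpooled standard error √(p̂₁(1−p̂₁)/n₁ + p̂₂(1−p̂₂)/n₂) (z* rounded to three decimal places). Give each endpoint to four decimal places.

(0.2626, 0.3662)

p̂₁ = 0.81611, p̂₂ = 0.50174, so the observed difference is 0.31437.
SE = √(0.000262825 + 0.000435535) = √0.000698360 = 0.026427.
z* = 1.960 at the 95% level. Margin = 1.960·0.026427 = 0.05180.
CI: 0.31437 ± 0.05180 = (0.2626, 0.3662).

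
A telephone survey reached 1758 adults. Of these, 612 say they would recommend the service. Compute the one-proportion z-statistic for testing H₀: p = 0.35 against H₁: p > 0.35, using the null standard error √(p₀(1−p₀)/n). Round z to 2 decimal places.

The sample proportion is 612/1758 = 0.34812.
SE₀ = √(0.35·0.65/1758) = 0.011376.
Test statistic: z = -0.00188/0.011376 = -0.17.

z = -0.17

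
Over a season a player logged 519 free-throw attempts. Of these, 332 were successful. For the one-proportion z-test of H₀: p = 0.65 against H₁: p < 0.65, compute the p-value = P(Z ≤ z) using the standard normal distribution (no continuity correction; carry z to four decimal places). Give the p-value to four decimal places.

p-value = 0.3112

With x = 332 successes in n = 519, p̂ = 0.63969.
Null standard error: √(0.65·0.35/519) = √0.000438343 = 0.020937.
Test statistic (full precision, shown to 4 dp): z = (332/519 − 0.65)/SE₀ ≈ -0.4924.
p-value = P(Z ≤ z) with z = -0.4924 → 0.3112.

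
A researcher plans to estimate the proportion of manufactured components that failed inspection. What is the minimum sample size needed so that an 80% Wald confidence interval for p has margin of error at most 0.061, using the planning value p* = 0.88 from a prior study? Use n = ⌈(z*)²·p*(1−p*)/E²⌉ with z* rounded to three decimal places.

z* = 1.282 at the 80% level.
p*(1−p*) = 0.1056.
Required n before rounding: 1.643524 × 0.1056 / 0.061² = 46.642.
⌈46.642⌉ = 47.

n = 47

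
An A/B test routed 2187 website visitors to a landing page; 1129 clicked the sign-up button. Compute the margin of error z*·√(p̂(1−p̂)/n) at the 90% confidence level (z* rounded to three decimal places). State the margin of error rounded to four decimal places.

The sample proportion is 1129/2187 = 0.51623.
SE(p̂) = √(0.51623·0.48377/2187) = 0.010686.
z* = 1.645 at the 90% level.
ME = 1.645·0.010686 = 0.0176.

ME = 0.0176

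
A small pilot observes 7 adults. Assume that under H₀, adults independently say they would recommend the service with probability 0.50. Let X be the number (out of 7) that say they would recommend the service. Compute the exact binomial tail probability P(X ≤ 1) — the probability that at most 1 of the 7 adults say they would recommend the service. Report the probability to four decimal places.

P = 0.0625

X is binomial with n = 7 and p = 0.50.
P(X ≤ 1) = C(7,0)·0.50^0·0.50^7 + C(7,1)·0.50^1·0.50^6.
= 0.007812 + 0.054688 = 0.0625.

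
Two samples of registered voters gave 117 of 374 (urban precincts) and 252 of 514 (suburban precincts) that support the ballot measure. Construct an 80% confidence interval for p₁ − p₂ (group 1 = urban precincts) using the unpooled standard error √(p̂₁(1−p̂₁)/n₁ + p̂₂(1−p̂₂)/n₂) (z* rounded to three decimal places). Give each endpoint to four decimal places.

(-0.2192, -0.1357)

p̂₁ = 117/374 = 0.31283, p̂₂ = 252/514 = 0.49027; p̂₁ − p̂₂ = -0.17744.
Unpooled SE = √(p̂₁(1−p̂₁)/n₁ + p̂₂(1−p̂₂)/n₂) = √(0.000574783 + 0.000486197) = 0.032573.
z* = 1.282 at the 80% level. Margin = 1.282·0.032573 = 0.04176.
So the interval runs from -0.2192 to -0.1357.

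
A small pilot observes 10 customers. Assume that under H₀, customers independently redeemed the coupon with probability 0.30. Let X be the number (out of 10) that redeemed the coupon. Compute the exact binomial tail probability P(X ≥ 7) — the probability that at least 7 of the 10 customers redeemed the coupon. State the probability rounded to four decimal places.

P = 0.0106

X is binomial with n = 10 and p = 0.30.
P(X ≥ 7) = C(10,7)·0.30^7·0.70^3 + C(10,8)·0.30^8·0.70^2 + C(10,9)·0.30^9·0.70^1 + C(10,10)·0.30^10·0.70^0.
= 0.009002 + 0.001447 + 0.000138 + 0.000006 = 0.0106.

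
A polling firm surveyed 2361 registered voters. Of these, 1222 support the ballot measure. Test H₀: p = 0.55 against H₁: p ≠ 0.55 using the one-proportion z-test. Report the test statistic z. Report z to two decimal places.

z = -3.17

p̂ = 1222/2361 = 0.51758.
Null standard error: √(0.55·0.45/2361) = √0.000104828 = 0.010239.
z = (0.51758 − 0.55)/0.010239 = -0.03242/0.010239 = -3.17.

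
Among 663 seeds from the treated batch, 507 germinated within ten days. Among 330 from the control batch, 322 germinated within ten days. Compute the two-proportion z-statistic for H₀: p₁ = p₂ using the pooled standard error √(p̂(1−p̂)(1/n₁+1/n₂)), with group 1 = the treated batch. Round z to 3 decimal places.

z = -8.437

Sample proportions: p̂₁ = 507/663 = 0.76471 and p̂₂ = 322/330 = 0.97576.
Pooling: p̂ = 829/993 = 0.83484.
Pooled SE = √[0.1378796·0.00453860] ≈ 0.025016.
z = -0.21105/0.025016 = -8.437.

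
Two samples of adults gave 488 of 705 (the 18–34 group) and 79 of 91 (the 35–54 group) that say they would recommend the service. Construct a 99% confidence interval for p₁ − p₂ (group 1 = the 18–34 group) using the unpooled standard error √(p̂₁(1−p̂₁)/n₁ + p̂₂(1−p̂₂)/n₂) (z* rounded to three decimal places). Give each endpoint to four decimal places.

(-0.2777, -0.0742)

p̂₁ = 0.69220, p̂₂ = 0.86813, so the observed difference is -0.17593.
SE = √(0.000302212 + 0.001258010) = √0.001560222 = 0.039500.
z* = 2.576 at the 99% level. Margin = 2.576·0.039500 = 0.10175.
Interval: -0.17593 ± 0.10175 → (-0.2777, -0.0742).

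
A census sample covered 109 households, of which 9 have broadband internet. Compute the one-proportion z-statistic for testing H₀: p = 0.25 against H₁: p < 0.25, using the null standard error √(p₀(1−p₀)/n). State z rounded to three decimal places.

p̂ = 9/109 = 0.08257.
Null standard error: √(0.25·0.75/109) = √0.001720183 = 0.041475.
Test statistic: z = -0.16743/0.041475 = -4.037.

z = -4.037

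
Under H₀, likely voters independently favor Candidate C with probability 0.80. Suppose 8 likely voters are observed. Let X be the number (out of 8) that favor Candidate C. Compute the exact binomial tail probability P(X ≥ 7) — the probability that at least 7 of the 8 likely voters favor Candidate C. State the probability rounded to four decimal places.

P = 0.5033

X ~ Binomial(n=8, p=0.80).
P(X ≥ 7) = C(8,7)·0.80^7·0.20^1 + C(8,8)·0.80^8·0.20^0.
= 0.335544 + 0.167772 = 0.5033.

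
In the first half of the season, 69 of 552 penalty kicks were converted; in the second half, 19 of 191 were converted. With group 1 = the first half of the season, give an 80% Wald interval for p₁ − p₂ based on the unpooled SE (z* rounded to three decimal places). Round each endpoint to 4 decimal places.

(-0.0076, 0.0586)

p̂₁ = 0.12500, p̂₂ = 0.09948, so the observed difference is 0.02552.
SE = √(0.000198143 + 0.000469010) = √0.000667153 = 0.025829.
The 80% critical value is z* = 1.282. Margin of error = 0.03311.
CI: 0.02552 ± 0.03311 = (-0.0076, 0.0586).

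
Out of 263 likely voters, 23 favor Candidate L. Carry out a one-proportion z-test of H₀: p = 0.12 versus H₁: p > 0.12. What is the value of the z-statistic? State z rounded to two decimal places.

Sample proportion p̂ = 23/263 = 0.08745.
SE₀ = √(0.12·0.88/263) = 0.020038.
z = (0.08745 − 0.12)/0.020038 = -0.03255/0.020038 = -1.62.

z = -1.62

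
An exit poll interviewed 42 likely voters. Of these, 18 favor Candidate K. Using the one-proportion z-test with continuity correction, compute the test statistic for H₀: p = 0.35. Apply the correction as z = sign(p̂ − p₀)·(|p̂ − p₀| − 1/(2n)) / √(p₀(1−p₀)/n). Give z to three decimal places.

With x = 18 successes in n = 42, p̂ = 0.42857. p̂ − p₀ = 0.078571.
Continuity correction 1/(2n) = 1/84 = 0.011905.
Corrected numerator: |0.078571| − 0.011905 = 0.066666.
SE₀ = √(0.35·0.65/42) = 0.073598.
z = (+)0.066666/0.073598 = 0.906.

z = 0.906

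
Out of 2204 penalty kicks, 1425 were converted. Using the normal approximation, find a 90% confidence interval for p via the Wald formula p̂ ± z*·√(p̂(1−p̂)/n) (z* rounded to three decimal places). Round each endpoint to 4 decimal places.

With x = 1425 successes in n = 2204, p̂ = 0.64655.
Standard error of p̂: √(0.228523/2204) = √0.000103685 = 0.010183.
z* = 1.645 at the 90% level.
Margin of error: 1.645 × 0.010183 = 0.01675.
So the interval runs from 0.6298 to 0.6633.

(0.6298, 0.6633)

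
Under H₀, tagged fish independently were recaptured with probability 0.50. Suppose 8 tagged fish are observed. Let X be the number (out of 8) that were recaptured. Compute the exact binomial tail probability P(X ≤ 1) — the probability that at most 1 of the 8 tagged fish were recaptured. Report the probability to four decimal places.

P = 0.0352

X ~ Binomial(n=8, p=0.50).
P(X ≤ 1) = C(8,0)·0.50^0·0.50^8 + C(8,1)·0.50^1·0.50^7.
= 0.003906 + 0.031250 = 0.0352.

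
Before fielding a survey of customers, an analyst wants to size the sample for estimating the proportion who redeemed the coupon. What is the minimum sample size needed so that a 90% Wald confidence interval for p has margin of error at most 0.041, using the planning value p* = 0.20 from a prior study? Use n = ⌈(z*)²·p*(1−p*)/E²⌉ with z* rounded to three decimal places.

n = 258

z* = 1.645 at the 90% level.
p*(1−p*) = 0.20·0.80 = 0.1600.
Required n before rounding: 2.706025 × 0.1600 / 0.041² = 257.563.
⌈257.563⌉ = 258.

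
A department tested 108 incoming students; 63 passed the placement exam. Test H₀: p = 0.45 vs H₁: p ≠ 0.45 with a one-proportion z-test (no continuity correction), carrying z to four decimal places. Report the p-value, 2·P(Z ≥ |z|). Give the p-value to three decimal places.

p-value = 0.005

With x = 63 successes in n = 108, p̂ = 0.58333.
Null standard error: √(0.45·0.55/108) = √0.002291667 = 0.047871.
Test statistic (full precision, shown to 4 dp): z = (63/108 − 0.45)/SE₀ ≈ 2.7852.
p-value = 2·P(Z ≥ |z|) with z = 2.7852 → 0.005.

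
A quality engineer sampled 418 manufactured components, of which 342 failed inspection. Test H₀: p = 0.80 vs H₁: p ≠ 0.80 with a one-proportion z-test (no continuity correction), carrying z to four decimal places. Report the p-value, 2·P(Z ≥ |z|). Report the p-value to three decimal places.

The sample proportion is 342/418 = 0.81818.
Null standard error: √(0.80·0.20/418) = √0.000382775 = 0.019565.
Test statistic (full precision, shown to 4 dp): z = (342/418 − 0.80)/SE₀ ≈ 0.9293.
From the standard normal, 2·P(Z ≥ |z|) = 0.353.

p-value = 0.353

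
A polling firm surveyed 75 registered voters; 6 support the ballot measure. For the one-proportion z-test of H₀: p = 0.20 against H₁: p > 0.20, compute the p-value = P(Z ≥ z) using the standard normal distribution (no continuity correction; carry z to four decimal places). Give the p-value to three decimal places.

The sample proportion is 6/75 = 0.08000.
SE₀ = √(0.20·0.80/75) = 0.046188.
z = (p̂ − p₀)/SE = (6/75 − 0.20)/0.046188 ≈ -2.5981.
From the standard normal, P(Z ≥ z) = 0.995.

p-value = 0.995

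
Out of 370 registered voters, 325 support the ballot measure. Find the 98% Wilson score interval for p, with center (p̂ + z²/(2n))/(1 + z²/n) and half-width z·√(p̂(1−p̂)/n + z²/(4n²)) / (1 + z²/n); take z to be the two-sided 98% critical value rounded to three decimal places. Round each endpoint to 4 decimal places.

(0.8333, 0.9125)

p̂ = 325/370 = 0.87838; z = 2.326, so z² = 5.410276.
1 + z²/n = 1.014622.
Adjusted center: (0.87838 + z²/(2n))/1.014622 = 0.87293.
Radicand: p̂(1−p̂)/n + z²/(4n²) = 0.000288729 + 0.000009880 = 0.000298609.
Half-width = z·√(radicand)/denom = 2.326·0.017280/1.014622 = 0.03961.
Interval: 0.87293 ± 0.03961 → (0.8333, 0.9125).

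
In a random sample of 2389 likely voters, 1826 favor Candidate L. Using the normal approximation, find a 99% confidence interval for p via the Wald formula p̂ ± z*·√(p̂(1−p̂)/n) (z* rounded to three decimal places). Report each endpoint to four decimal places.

With x = 1826 successes in n = 2389, p̂ = 0.76434.
SE = √(p̂(1−p̂)/n) = √(0.180126/2389) = 0.008683.
z* = 2.576 at the 99% level.
Margin of error: 2.576 × 0.008683 = 0.02237.
CI: 0.76434 ± 0.02237 = (0.7420, 0.7867).

(0.7420, 0.7867)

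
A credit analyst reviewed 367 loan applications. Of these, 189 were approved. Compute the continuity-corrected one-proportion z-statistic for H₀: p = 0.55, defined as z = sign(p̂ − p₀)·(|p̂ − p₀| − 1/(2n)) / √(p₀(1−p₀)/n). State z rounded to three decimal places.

With x = 189 successes in n = 367, p̂ = 0.51499. p̂ − p₀ = -0.035014.
Continuity correction 1/(2n) = 1/734 = 0.001362.
Corrected numerator: |-0.035014| − 0.001362 = 0.033652.
Null standard error: √(0.55·0.45/367) = √0.000674387 = 0.025969.
z = −0.033652/0.025969 = -1.296.

z = -1.296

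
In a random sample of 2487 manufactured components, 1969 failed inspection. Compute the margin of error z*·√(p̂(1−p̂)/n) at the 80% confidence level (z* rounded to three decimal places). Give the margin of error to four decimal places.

Sample proportion p̂ = 1969/2487 = 0.79172.
Standard error of p̂: √(0.164901/2487) = √0.000066305 = 0.008143.
The 80% critical value is z* = 1.282.
ME = 1.282·0.008143 = 0.0104.

ME = 0.0104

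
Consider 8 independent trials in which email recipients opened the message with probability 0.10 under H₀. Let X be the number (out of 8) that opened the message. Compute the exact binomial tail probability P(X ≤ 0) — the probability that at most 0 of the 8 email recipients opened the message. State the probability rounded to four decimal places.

P = 0.4305

X ~ Binomial(n=8, p=0.10).
P(X ≤ 0) = C(8,0)·0.10^0·0.90^8.
= 0.430467 = 0.4305.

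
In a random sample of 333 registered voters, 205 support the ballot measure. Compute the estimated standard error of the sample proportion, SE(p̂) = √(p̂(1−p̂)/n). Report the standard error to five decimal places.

The sample proportion is 205/333 = 0.61562.
p̂(1−p̂) = 0.236632.
SE = √(0.236632/333) = 0.02666.

SE = 0.02666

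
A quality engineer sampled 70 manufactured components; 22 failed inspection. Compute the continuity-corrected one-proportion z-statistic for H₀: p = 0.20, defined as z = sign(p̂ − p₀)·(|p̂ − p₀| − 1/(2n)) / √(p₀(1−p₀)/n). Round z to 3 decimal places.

z = 2.241

Sample proportion p̂ = 22/70 = 0.31429. p̂ − p₀ = 0.114286.
Continuity correction 1/(2n) = 1/140 = 0.007143.
Corrected numerator: |0.114286| − 0.007143 = 0.107143.
Under H₀, SE = √(p₀(1−p₀)/n) = √(0.20·0.80/70) = √0.002285714 = 0.047809.
z = +0.107143/0.047809 = 2.241.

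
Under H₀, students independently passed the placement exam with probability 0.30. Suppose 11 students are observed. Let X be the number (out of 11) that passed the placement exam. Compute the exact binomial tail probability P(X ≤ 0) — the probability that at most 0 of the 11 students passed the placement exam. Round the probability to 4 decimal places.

X ~ Binomial(n=11, p=0.30).
P(X ≤ 0) = C(11,0)·0.30^0·0.70^11.
= 0.019773 = 0.0198.

P = 0.0198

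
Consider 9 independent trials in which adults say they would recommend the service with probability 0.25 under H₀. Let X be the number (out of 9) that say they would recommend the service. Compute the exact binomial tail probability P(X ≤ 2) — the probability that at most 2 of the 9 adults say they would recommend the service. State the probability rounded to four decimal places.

X ~ Binomial(n=9, p=0.25).
P(X ≤ 2) = C(9,0)·0.25^0·0.75^9 + C(9,1)·0.25^1·0.75^8 + C(9,2)·0.25^2·0.75^7.
= 0.075085 + 0.225254 + 0.300339 = 0.6007.

P = 0.6007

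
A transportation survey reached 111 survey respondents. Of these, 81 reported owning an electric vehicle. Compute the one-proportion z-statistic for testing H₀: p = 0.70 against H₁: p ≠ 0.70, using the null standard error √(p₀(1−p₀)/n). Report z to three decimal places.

z = 0.684

With x = 81 successes in n = 111, p̂ = 0.72973.
Under H₀, SE = √(p₀(1−p₀)/n) = √(0.70·0.30/111) = √0.001891892 = 0.043496.
Test statistic: z = 0.02973/0.043496 = 0.684.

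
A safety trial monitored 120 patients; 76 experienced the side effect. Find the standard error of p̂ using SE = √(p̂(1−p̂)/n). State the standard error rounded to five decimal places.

The sample proportion is 76/120 = 0.63333.
p̂(1−p̂) = 0.232223.
SE = √(0.232223/120) = 0.04399.

SE = 0.04399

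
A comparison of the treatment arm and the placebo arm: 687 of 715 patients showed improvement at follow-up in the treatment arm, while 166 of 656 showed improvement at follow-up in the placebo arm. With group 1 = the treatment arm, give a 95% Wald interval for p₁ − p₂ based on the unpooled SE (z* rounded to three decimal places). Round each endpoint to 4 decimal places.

p̂₁ = 687/715 = 0.96084, p̂₂ = 166/656 = 0.25305; p̂₁ − p̂₂ = 0.70779.
SE = √(0.000052626 + 0.000288133) = √0.000340759 = 0.018460.
The 95% critical value is z* = 1.960. Margin of error = 0.03618.
Interval: 0.70779 ± 0.03618 → (0.6716, 0.7440).

(0.6716, 0.7440)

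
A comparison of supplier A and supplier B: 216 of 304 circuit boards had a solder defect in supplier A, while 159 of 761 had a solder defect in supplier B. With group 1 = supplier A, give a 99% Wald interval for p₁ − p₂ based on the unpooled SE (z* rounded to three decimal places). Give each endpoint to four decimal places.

(0.4246, 0.5786)

p̂₁ = 216/304 = 0.71053, p̂₂ = 159/761 = 0.20894; p̂₁ − p̂₂ = 0.50159.
Unpooled SE = √(p̂₁(1−p̂₁)/n₁ + p̂₂(1−p̂₂)/n₂) = √(0.000676575 + 0.000217190) = 0.029896.
z* = 2.576 at the 99% level. Margin = 2.576·0.029896 = 0.07701.
CI: 0.50159 ± 0.07701 = (0.4246, 0.5786).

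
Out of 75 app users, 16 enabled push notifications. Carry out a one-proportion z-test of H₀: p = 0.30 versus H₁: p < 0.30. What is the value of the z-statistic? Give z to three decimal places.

The sample proportion is 16/75 = 0.21333.
SE₀ = √(0.30·0.70/75) = 0.052915.
z = (p̂ − p₀)/SE = (0.21333 − 0.30)/0.052915 = -1.638.

z = -1.638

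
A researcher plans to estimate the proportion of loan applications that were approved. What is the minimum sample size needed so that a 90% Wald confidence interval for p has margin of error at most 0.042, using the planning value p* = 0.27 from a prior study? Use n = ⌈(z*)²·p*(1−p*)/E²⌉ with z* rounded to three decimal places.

For 90% confidence, z* = 1.645.
p*(1−p*) = 0.1971.
(z*)²·p*(1−p*)/E² = 2.706025·0.1971/0.001764 = 302.357.
Rounding up, n = 303.

n = 303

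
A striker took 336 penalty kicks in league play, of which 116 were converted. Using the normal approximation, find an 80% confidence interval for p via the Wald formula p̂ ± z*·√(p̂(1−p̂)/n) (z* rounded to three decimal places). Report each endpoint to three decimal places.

(0.312, 0.378)

Sample proportion p̂ = 116/336 = 0.34524.
SE(p̂) = √(0.34524·0.65476/336) = 0.025938.
The 80% critical value is z* = 1.282.
Margin = 1.282·0.025938 = 0.03325.
So the interval runs from 0.312 to 0.378.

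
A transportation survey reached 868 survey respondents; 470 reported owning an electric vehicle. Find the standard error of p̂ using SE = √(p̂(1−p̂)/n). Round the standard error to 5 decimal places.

The sample proportion is 470/868 = 0.54147.
p̂(1−p̂) = 0.248280.
Dividing by n and taking the root: √0.000286037 = 0.01691.

SE = 0.01691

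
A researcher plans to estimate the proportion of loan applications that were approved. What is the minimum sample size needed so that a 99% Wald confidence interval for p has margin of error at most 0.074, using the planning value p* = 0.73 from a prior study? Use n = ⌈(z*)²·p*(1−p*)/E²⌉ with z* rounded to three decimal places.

The 99% critical value is z* = 2.576.
p*(1−p*) = 0.1971.
Required n before rounding: 6.635776 × 0.1971 / 0.074² = 238.844.
Rounding up, n = 239.

n = 239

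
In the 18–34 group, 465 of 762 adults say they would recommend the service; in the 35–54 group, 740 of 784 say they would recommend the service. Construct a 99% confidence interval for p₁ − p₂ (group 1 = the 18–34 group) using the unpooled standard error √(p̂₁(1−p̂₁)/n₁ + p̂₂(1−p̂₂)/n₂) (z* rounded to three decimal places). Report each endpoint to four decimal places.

p̂₁ = 0.61024, p̂₂ = 0.94388, so the observed difference is -0.33364.
SE = √(0.000312136 + 0.000067567) = √0.000379703 = 0.019486.
z* = 2.576 at the 99% level. Margin of error = 0.05020.
CI: -0.33364 ± 0.05020 = (-0.3838, -0.2834).

(-0.3838, -0.2834)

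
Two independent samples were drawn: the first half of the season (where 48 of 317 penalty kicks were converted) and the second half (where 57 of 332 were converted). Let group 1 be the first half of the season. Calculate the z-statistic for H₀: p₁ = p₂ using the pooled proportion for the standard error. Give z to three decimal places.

Sample proportions: p̂₁ = 48/317 = 0.15142 and p̂₂ = 57/332 = 0.17169.
Pooled p̂ = (48+57)/(317+332) = 105/649 = 0.16179.
SE = √[p̂(1−p̂)(1/n₁+1/n₂)] = √[0.16179·0.83821·(1/317+1/332)] ≈ 0.028918.
z = -0.02027/0.028918 = -0.701.

z = -0.701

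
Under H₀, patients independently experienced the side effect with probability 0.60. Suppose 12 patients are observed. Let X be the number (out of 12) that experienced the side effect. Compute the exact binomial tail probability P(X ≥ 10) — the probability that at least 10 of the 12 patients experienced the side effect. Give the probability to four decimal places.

P = 0.0834

X is binomial with n = 12 and p = 0.60.
P(X ≥ 10) = C(12,10)·0.60^10·0.40^2 + C(12,11)·0.60^11·0.40^1 + C(12,12)·0.60^12·0.40^0.
= 0.063852 + 0.017414 + 0.002177 = 0.0834.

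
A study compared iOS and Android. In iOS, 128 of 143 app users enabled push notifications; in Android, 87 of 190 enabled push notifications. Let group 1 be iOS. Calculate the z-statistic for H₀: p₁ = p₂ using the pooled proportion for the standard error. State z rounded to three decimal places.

z = 8.257

p̂₁ = 128/143 = 0.89510, p̂₂ = 87/190 = 0.45789.
Pooling: p̂ = 215/333 = 0.64565.
Pooled SE = √[0.2287873·0.01225616] ≈ 0.052953.
z = 0.43721/0.052953 = 8.257.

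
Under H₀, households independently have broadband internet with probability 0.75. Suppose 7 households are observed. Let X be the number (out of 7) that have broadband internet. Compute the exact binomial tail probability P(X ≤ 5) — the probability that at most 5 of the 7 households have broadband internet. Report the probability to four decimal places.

X ~ Binomial(n=7, p=0.75).
P(X ≤ 5) = Σ_{j=0}^{5} C(7,j)·0.75^j·0.25^{7−j}.
= 0.000061 + 0.001282 + 0.011536 + 0.057678 + 0.173035 + 0.311462 = 0.5551.

P = 0.5551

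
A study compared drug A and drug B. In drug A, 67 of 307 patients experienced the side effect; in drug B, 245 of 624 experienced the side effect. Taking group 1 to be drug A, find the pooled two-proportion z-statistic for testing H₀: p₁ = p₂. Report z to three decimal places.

Sample proportions: p̂₁ = 67/307 = 0.21824 and p̂₂ = 245/624 = 0.39263.
Pooling: p̂ = 312/931 = 0.33512.
Pooled SE = √[0.2228157·0.00485989] ≈ 0.032907.
z = (p̂₁ − p̂₂)/SE = (0.21824 − 0.39263)/0.032907 = -0.17439/0.032907 = -5.299.

z = -5.299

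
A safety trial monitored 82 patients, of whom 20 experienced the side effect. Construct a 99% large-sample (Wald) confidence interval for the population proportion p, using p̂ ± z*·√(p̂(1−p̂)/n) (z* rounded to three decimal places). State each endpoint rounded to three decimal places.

(0.122, 0.366)

Sample proportion p̂ = 20/82 = 0.24390.
SE = √(p̂(1−p̂)/n) = √(0.184414/82) = 0.047423.
The 99% critical value is z* = 2.576.
Margin = 2.576·0.047423 = 0.12216.
Interval: 0.24390 ± 0.12216 → (0.122, 0.366).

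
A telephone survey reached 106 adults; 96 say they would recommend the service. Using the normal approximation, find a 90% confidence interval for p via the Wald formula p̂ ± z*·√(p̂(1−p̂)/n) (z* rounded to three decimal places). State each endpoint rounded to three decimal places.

(0.859, 0.952)

The sample proportion is 96/106 = 0.90566.
SE(p̂) = √(0.90566·0.09434/106) = 0.028391.
For 90% confidence, z* = 1.645.
Margin of error: 1.645 × 0.028391 = 0.04670.
So the interval runs from 0.859 to 0.952.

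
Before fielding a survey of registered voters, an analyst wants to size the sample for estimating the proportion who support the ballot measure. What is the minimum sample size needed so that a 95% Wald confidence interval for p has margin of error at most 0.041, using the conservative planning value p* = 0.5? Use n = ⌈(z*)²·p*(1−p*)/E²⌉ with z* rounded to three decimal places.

n = 572

z* = 1.960 at the 95% level.
p*(1−p*) = 0.2500.
Required n before rounding: 3.841600 × 0.2500 / 0.041² = 571.327.
Rounding up, n = 572.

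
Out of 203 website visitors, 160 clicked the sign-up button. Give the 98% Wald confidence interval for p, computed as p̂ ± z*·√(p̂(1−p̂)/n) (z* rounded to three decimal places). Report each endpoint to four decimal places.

(0.7215, 0.8549)

Sample proportion p̂ = 160/203 = 0.78818.
Standard error of p̂: √(0.166954/203) = √0.000822433 = 0.028678.
The 98% critical value is z* = 2.326.
Margin = 2.326·0.028678 = 0.06671.
So the interval runs from 0.7215 to 0.8549.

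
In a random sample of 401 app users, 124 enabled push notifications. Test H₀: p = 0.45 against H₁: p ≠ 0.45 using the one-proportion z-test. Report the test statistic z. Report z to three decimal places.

The sample proportion is 124/401 = 0.30923.
Under H₀, SE = √(p₀(1−p₀)/n) = √(0.45·0.55/401) = √0.000617207 = 0.024844.
z = (p̂ − p₀)/SE = (0.30923 − 0.45)/0.024844 = -5.666.

z = -5.666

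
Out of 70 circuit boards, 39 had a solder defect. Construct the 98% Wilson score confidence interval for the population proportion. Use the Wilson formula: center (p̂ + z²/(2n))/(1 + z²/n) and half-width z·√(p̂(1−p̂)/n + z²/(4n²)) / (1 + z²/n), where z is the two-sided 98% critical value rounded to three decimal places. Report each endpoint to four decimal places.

(0.4199, 0.6862)

Here p̂ = 39/70 = 0.55714 and z = 2.326 (z² = 5.410276).
Denominator 1 + z²/n = 1 + 5.410276/70 = 1.077290.
Adjusted center: (0.55714 + z²/(2n))/1.077290 = 0.55304.
Radicand: p̂(1−p̂)/n + z²/(4n²) = 0.003524781 + 0.000276034 = 0.003800815.
Half-width = 2.326·√0.003800815/1.077290 = 0.13311.
CI: 0.55304 ± 0.13311 = (0.4199, 0.6862).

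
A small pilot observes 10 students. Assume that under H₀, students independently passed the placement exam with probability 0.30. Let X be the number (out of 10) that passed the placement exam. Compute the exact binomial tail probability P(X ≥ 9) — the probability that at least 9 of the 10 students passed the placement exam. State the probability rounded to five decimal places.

X is binomial with n = 10 and p = 0.30.
P(X ≥ 9) = C(10,9)·0.30^9·0.70^1 + C(10,10)·0.30^10·0.70^0.
= 0.000138 + 0.000006 = 0.00014.

P = 0.00014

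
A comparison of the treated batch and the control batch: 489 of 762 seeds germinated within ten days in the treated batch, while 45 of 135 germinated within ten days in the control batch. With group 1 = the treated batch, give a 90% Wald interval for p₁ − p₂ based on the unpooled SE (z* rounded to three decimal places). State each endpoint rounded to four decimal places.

(0.2358, 0.3810)

p̂₁ = 489/762 = 0.64173, p̂₂ = 45/135 = 0.33333; p̂₁ − p̂₂ = 0.30840.
Unpooled SE = √(p̂₁(1−p̂₁)/n₁ + p̂₂(1−p̂₂)/n₂) = √(0.000301722 + 0.001646091) = 0.044134.
The 90% critical value is z* = 1.645. Margin of error = 0.07260.
Interval: 0.30840 ± 0.07260 → (0.2358, 0.3810).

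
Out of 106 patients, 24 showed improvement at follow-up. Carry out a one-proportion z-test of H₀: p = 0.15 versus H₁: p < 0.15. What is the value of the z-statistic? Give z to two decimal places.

z = 2.20

The sample proportion is 24/106 = 0.22642.
Null standard error: √(0.15·0.85/106) = √0.001202830 = 0.034682.
z = (0.22642 − 0.15)/0.034682 = 0.07642/0.034682 = 2.20.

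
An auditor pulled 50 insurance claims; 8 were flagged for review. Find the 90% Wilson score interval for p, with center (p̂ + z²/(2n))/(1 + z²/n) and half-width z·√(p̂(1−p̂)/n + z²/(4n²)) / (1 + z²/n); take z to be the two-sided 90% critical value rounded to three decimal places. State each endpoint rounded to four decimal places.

(0.0926, 0.2623)

Here p̂ = 8/50 = 0.16000 and z = 1.645 (z² = 2.706025).
Denominator 1 + z²/n = 1 + 2.706025/50 = 1.054121.
Center = (0.16000 + 0.027060)/1.054121 = 0.17746.
Radicand: p̂(1−p̂)/n + z²/(4n²) = 0.002688000 + 0.000270603 = 0.002958603.
Half-width = 1.645·√0.002958603/1.054121 = 0.08488.
Interval: 0.17746 ± 0.08488 → (0.0926, 0.2623).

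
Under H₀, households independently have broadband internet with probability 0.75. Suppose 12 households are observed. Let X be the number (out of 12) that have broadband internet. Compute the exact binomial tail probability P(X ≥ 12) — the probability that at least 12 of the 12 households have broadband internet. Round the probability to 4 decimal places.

P = 0.0317

X is binomial with n = 12 and p = 0.75.
P(X ≥ 12) = C(12,12)·0.75^12·0.25^0.
= 0.031676 = 0.0317.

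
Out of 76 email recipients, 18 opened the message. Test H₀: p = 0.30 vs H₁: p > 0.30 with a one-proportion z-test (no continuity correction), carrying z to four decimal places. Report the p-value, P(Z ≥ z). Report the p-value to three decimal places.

p-value = 0.885

With x = 18 successes in n = 76, p̂ = 0.23684.
Under H₀, SE = √(p₀(1−p₀)/n) = √(0.30·0.70/76) = √0.002763158 = 0.052566.
z = (p̂ − p₀)/SE = (18/76 − 0.30)/0.052566 ≈ -1.2015.
p-value = P(Z ≥ z) with z = -1.2015 → 0.885.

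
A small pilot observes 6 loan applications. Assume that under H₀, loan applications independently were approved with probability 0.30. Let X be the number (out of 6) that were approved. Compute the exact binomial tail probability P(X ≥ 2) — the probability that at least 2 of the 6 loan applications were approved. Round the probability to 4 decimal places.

X is binomial with n = 6 and p = 0.30.
P(X ≥ 2) = Σ_{j=2}^{6} C(6,j)·0.30^j·0.70^{6−j}.
= 0.324135 + 0.185220 + 0.059535 + 0.010206 + 0.000729 = 0.5798.

P = 0.5798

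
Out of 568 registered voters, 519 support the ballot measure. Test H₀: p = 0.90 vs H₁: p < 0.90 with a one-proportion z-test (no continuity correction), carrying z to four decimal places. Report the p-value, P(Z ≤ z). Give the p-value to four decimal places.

p-value = 0.8623

p̂ = 519/568 = 0.91373.
Under H₀, SE = √(p₀(1−p₀)/n) = √(0.90·0.10/568) = √0.000158451 = 0.012588.
z = (p̂ − p₀)/SE = (519/568 − 0.90)/0.012588 ≈ 1.0909.
From the standard normal, P(Z ≤ z) = 0.8623.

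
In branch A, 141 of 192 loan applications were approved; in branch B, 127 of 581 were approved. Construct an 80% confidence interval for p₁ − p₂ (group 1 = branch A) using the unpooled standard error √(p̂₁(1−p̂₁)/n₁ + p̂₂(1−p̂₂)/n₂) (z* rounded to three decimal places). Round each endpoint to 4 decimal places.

(0.4694, 0.5622)

p̂₁ = 141/192 = 0.73438, p̂₂ = 127/581 = 0.21859; p̂₁ − p̂₂ = 0.51579.
Unpooled SE = √(p̂₁(1−p̂₁)/n₁ + p̂₂(1−p̂₂)/n₂) = √(0.001015981 + 0.000293989) = 0.036194.
z* = 1.282 at the 80% level. Margin = 1.282·0.036194 = 0.04640.
CI: 0.51579 ± 0.04640 = (0.4694, 0.5622).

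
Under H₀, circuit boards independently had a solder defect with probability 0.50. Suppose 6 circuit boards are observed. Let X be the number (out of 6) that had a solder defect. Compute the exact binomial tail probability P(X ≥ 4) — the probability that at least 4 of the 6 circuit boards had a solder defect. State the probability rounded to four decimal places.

X is binomial with n = 6 and p = 0.50.
P(X ≥ 4) = C(6,4)·0.50^4·0.50^2 + C(6,5)·0.50^5·0.50^1 + C(6,6)·0.50^6·0.50^0.
= 0.234375 + 0.093750 + 0.015625 = 0.3438.

P = 0.3438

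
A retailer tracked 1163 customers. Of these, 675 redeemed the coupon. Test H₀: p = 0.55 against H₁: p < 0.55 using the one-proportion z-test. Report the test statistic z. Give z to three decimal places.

z = 2.084

p̂ = 675/1163 = 0.58040.
SE₀ = √(0.55·0.45/1163) = 0.014588.
z = (p̂ − p₀)/SE = (0.58040 − 0.55)/0.014588 = 2.084.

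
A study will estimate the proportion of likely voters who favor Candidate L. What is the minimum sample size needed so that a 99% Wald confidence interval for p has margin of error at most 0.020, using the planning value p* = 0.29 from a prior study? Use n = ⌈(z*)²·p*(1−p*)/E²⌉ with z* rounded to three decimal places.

The 99% critical value is z* = 2.576.
p*(1−p*) = 0.29·0.71 = 0.2059.
Required n before rounding: 6.635776 × 0.2059 / 0.020² = 3415.766.
⌈3415.766⌉ = 3416.

n = 3416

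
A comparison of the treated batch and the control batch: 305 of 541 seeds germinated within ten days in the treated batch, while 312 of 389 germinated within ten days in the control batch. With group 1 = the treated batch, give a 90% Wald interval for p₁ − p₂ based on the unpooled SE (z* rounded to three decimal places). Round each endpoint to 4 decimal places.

(-0.2866, -0.1900)

p̂₁ = 0.56377, p̂₂ = 0.80206, so the observed difference is -0.23829.
SE = √(0.000454590 + 0.000408128) = √0.000862718 = 0.029372.
For 90% confidence, z* = 1.645. Margin of error = 0.04832.
CI: -0.23829 ± 0.04832 = (-0.2866, -0.1900).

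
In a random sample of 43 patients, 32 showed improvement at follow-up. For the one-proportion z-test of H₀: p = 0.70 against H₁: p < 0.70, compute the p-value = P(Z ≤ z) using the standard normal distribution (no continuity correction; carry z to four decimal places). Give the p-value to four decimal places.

p-value = 0.7364

The sample proportion is 32/43 = 0.74419.
SE₀ = √(0.70·0.30/43) = 0.069884.
z = (p̂ − p₀)/SE = (32/43 − 0.70)/0.069884 ≈ 0.6323.
p-value = P(Z ≤ z) with z = 0.6323 → 0.7364.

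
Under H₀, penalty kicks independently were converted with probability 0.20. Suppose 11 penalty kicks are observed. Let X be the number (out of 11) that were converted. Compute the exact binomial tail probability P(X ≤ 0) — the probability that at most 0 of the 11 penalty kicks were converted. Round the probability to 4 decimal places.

P = 0.0859

X ~ Binomial(n=11, p=0.20).
P(X ≤ 0) = C(11,0)·0.20^0·0.80^11.
= 0.085899 = 0.0859.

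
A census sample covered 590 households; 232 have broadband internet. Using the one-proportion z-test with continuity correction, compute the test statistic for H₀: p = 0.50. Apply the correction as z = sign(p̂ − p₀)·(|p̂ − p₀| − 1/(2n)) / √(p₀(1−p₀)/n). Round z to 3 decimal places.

z = -5.146

p̂ = 232/590 = 0.39322. p̂ − p₀ = -0.106780.
Continuity correction 1/(2n) = 1/1180 = 0.000847.
Corrected numerator: |-0.106780| − 0.000847 = 0.105933.
Null standard error: √(0.50·0.50/590) = √0.000423729 = 0.020585.
z = (−)0.105933/0.020585 = -5.146.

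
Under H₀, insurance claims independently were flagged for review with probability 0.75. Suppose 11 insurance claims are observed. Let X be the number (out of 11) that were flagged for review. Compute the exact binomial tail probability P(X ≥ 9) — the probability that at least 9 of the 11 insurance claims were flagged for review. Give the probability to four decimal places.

X is binomial with n = 11 and p = 0.75.
P(X ≥ 9) = C(11,9)·0.75^9·0.25^2 + C(11,10)·0.75^10·0.25^1 + C(11,11)·0.75^11·0.25^0.
= 0.258104 + 0.154862 + 0.042235 = 0.4552.

P = 0.4552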